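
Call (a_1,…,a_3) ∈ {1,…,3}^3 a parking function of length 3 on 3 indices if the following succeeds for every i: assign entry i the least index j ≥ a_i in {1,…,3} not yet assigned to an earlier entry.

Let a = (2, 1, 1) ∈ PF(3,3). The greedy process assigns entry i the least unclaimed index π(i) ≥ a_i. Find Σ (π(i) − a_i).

2

Σπ = 3·4/2 = 6 (π permutes [3]); Σa = 2+1+1 = 4; disp = 6−4 = 2.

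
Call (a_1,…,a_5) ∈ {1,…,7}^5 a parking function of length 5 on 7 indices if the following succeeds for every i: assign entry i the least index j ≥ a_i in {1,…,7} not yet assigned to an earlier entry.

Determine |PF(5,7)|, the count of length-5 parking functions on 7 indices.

|PF| = (8−5)·8^(5−1) = 3·4096 = 12288 [KW]
E.g. (2,4,7,2,3) → sorted (2,2,3,4,7): b_i ≤ 2+i ∀i, a PF.

12288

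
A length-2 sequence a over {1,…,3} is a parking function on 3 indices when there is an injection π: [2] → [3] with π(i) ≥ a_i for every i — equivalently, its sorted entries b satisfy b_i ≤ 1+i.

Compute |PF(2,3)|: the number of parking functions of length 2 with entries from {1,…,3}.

8

|PF| = (3+1−2)·(3+1)^{2−1} = 2×4 = 8 (Pollak)
Example (1,3) → sorted (1,3): b_i ≤ 1+i ∀i, a PF.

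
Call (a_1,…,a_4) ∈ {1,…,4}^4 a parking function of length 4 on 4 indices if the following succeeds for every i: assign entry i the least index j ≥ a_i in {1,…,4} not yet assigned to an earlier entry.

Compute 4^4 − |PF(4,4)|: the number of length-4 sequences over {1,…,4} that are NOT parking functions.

#PF = (4+1−4)·(4+1)^{4−1} = 1×125 = 125 (Konheim–Weiss)
One tuple (4,2,2,2) → sorted (2,2,2,4): b_1=2>1, not a PF.
So 256 − 125 = 131 fail.

131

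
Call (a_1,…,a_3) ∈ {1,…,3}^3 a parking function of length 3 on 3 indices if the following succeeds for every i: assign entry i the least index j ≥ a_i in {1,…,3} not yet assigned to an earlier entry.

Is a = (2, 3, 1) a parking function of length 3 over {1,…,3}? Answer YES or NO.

Sorted: b = (1, 2, 3).
  b_1=1 ≤ 1
  b_2=2 ≤ 2
  b_3=3 ≤ 3
All bounds hold ⇒ YES

YES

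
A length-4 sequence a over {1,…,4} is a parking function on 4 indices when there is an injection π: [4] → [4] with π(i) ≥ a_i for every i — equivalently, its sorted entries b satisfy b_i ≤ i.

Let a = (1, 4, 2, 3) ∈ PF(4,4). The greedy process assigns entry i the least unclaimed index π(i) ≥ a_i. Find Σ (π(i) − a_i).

Σπ = 4·5/2 = 10 (π permutes [4]); Σa = 1+4+2+3 = 10; disp = 10−10 = 0.

0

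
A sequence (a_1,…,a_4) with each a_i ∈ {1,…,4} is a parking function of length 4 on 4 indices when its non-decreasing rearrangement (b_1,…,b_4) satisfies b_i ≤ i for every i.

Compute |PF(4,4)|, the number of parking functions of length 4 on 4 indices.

125

|PF(4,4)| = (5−4)·5^(4−1) = 1 · 125 = 125
One tuple (3,2,3,1) → sorted (1,2,3,3): b_i ≤ i ∀i, a PF.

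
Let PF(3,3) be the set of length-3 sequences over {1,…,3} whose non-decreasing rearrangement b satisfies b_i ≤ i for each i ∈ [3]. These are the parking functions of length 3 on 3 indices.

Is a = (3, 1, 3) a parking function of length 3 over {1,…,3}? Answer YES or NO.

NO

Sorted: b = (1, 3, 3).
  b_1=1 ≤ 1
  b_2=3 > 2
  fails at i=2 ⇒ NO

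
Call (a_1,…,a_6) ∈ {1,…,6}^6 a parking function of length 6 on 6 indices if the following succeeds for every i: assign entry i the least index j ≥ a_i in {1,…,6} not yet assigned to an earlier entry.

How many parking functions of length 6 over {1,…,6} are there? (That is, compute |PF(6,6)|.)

Count = 1·7^5 = 1 · 16807 = 16807
E.g. (5,1,4,1,3,6) → sorted (1,1,3,4,5,6): b_i ≤ i ∀i, a PF.

16807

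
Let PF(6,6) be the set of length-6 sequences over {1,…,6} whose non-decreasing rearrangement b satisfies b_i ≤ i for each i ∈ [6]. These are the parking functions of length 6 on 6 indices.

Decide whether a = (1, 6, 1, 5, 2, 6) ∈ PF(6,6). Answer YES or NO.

Sorted: b = (1, 1, 2, 5, 6, 6).
  b_1=1 ≤ 1
  b_2=1 ≤ 2
  b_3=2 ≤ 3
  b_4=5 > 4
  fails at i=4 ⇒ NO

NO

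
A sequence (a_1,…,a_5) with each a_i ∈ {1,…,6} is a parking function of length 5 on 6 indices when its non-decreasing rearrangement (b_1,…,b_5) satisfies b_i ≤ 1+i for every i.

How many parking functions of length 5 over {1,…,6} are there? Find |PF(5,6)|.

4802

|PF| = (7−5)·7^(5−1) = 2 · 2401 = 4802 [KW]
One tuple (3,5,6,1,3) → sorted (1,3,3,5,6): b_i ≤ 1+i ∀i, a PF.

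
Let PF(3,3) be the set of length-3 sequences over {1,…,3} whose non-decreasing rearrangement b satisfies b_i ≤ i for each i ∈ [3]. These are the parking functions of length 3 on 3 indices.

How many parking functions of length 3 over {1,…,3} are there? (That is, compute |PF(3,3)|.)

16

|PF(3,3)| = 1·4^2 = 1×16 = 16 [KW]
Check (1,2,1) → sorted (1,1,2): b_i ≤ i ∀i, a PF.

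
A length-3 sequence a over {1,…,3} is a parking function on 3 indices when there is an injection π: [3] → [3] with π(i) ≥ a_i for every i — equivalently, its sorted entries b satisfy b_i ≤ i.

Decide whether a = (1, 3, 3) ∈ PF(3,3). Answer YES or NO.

NO

Rearranged: b = (1, 3, 3).
  b_1=1 ≤ 1
  b_2=3 > 2
  fails at i=2 ⇒ NO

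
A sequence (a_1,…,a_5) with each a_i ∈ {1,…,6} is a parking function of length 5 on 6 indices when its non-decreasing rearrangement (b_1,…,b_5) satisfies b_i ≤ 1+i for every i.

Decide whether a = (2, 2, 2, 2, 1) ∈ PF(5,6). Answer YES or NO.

YES

Order a: b = (1, 2, 2, 2, 2).
  b_1=1 ≤ 2
  b_2=2 ≤ 3
  b_3=2 ≤ 4
  b_4=2 ≤ 5
  b_5=2 ≤ 6
All bounds hold ⇒ YES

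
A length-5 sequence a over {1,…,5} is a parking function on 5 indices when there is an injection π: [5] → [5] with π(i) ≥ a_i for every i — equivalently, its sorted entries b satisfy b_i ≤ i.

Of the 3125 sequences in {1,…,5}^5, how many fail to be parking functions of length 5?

1829

#PF = (5−5+1)·(5+1)^(5−1) = 1 · 1296 = 1296 (Konheim–Weiss)
Check (2,5,2,4,5) → sorted (2,2,4,5,5): b_1=2>1, not a PF.
5^5 − 1296 = 3125 − 1296 = 1829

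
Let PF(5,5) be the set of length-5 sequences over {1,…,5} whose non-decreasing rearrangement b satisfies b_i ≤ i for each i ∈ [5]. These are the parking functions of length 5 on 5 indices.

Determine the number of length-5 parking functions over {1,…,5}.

1296

|PF(5,5)| = (5−5+1)·(5+1)^(5−1) = 1·1296 = 1296 [KW]
One tuple (5,1,1,2,4) → sorted (1,1,2,4,5): b_i ≤ i ∀i, a PF.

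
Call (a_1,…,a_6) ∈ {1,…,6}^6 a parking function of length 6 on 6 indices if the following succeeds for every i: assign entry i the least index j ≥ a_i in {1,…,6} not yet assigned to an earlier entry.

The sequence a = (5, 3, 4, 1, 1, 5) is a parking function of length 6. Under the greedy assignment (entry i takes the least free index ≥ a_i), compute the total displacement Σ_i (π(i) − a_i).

2

Σπ(i) = 1+…+6 = 21; Σa = 5+3+4+1+1+5 = 19; disp = 21−19 = 2.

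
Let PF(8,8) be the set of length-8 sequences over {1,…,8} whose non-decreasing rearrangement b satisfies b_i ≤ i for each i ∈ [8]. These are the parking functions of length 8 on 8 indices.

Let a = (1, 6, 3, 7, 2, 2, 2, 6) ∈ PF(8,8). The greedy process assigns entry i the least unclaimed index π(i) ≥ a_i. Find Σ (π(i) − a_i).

7

Σπ(i) = 1+…+8 = 36; Σa = 1+6+3+7+2+2+2+6 = 29; disp = 36−29 = 7.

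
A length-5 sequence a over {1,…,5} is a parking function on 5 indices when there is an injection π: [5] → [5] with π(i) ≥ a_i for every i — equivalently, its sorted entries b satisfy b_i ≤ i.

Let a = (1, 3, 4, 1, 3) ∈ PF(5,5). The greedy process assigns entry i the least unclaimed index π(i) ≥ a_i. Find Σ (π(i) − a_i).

Σπ(i) = 1+…+5 = 15; Σa = 1+3+4+1+3 = 12; disp = 15−12 = 3.

3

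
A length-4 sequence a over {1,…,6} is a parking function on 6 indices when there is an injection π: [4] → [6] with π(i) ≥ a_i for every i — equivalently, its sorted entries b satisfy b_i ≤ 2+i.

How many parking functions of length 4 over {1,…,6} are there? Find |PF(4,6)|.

1029

|PF(4,6)| = (7−4)·7^(4−1) = 3×343 = 1029 [KW]
E.g. (1,1,3,6) → sorted (1,1,3,6): b_i ≤ 2+i ∀i, a PF.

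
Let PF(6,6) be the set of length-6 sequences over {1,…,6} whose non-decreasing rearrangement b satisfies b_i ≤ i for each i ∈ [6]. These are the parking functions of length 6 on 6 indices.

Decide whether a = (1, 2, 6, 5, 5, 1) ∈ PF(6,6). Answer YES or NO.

Rearranged: b = (1, 1, 2, 5, 5, 6).
  b_1=1 ≤ 1
  b_2=1 ≤ 2
  b_3=2 ≤ 3
  b_4=5 > 4
  fails at i=4 ⇒ NO

NO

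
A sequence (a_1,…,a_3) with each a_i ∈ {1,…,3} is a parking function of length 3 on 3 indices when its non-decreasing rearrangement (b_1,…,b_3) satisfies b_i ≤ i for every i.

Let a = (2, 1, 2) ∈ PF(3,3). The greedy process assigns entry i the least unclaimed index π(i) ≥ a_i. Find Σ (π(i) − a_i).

1

Σπ = 6 ({1..3} each once); Σa = 2+1+2 = 5; disp = 6−5 = 1.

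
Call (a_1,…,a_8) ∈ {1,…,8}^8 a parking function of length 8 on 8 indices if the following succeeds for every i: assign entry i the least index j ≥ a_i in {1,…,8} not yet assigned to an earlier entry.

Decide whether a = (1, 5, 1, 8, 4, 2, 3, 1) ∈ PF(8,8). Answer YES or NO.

Rearranged: b = (1, 1, 1, 2, 3, 4, 5, 8).
  b_1=1 ≤ 1
  b_2=1 ≤ 2
  b_3=1 ≤ 3
  b_4=2 ≤ 4
  b_5=3 ≤ 5
  b_6=4 ≤ 6
  b_7=5 ≤ 7
  b_8=8 ≤ 8
All bounds hold ⇒ YES

YES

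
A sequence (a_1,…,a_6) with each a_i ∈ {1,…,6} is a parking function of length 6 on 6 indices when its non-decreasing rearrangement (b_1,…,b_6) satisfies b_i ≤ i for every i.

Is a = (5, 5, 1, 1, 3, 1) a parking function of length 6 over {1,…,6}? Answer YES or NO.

Order a: b = (1, 1, 1, 3, 5, 5).
  b_1=1 ≤ 1
  b_2=1 ≤ 2
  b_3=1 ≤ 3
  b_4=3 ≤ 4
  b_5=5 ≤ 5
  b_6=5 ≤ 6
All bounds hold ⇒ YES

YES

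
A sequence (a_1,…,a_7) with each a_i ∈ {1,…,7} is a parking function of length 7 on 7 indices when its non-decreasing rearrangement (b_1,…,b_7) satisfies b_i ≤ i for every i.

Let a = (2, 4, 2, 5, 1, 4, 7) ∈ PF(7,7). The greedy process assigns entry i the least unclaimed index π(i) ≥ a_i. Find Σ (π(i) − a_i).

Σπ(i) = 1+…+7 = 28; Σa = 2+4+2+5+1+4+7 = 25; disp = 28−25 = 3.

3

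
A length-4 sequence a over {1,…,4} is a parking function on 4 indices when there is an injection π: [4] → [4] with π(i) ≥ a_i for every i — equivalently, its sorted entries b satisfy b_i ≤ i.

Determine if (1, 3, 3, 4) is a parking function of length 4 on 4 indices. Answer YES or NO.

Sorted: b = (1, 3, 3, 4).
  b_1=1 ≤ 1
  b_2=3 > 2
  fails at i=2 ⇒ NO

NO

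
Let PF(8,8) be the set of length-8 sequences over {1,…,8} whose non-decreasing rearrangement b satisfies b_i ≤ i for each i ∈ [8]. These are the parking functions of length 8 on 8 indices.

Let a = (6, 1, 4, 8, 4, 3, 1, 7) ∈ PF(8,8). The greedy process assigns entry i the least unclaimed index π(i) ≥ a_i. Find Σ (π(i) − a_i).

Σπ = 36 ({1..8} each once); Σa = 6+1+4+8+4+3+1+7 = 34; disp = 36−34 = 2.

2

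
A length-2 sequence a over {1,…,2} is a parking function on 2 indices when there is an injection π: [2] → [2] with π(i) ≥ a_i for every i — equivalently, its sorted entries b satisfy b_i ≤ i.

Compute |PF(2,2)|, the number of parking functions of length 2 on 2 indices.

|PF| = (2+1−2)·(2+1)^{2−1} = 1·3 = 3 [KW]
Example (2,1) → sorted (1,2): b_i ≤ i ∀i, a PF.

3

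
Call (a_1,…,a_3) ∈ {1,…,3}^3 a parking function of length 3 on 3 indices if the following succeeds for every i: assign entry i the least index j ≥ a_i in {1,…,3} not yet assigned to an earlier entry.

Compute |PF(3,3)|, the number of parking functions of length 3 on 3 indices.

16

|PF(3,3)| = (3−3+1)·(3+1)^(3−1) = 1·16 = 16 (Pollak)
Example (3,2,1) → sorted (1,2,3): b_i ≤ i ∀i, a PF.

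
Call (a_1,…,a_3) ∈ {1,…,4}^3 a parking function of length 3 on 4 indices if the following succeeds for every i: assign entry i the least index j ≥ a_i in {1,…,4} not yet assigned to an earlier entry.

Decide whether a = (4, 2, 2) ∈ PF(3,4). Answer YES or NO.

Order a: b = (2, 2, 4).
  b_1=2 ≤ 2
  b_2=2 ≤ 3
  b_3=4 ≤ 4
All bounds hold ⇒ YES

YES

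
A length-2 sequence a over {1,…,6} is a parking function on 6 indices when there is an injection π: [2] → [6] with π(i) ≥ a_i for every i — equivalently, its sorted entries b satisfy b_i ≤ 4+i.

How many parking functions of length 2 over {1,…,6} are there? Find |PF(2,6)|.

35

#PF = (6−2+1)·(6+1)^(2−1) = 5·7 = 35 (Pollak)
Example (3,4) → sorted (3,4): b_i ≤ 4+i ∀i, a PF.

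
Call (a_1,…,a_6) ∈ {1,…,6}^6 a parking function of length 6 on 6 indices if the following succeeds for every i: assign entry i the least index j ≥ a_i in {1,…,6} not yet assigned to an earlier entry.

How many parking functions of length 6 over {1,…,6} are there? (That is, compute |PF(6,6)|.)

16807

Count = 1·7^5 = 1×16807 = 16807 (Pollak)
One tuple (1,5,4,3,6,2) → sorted (1,2,3,4,5,6): b_i ≤ i ∀i, a PF.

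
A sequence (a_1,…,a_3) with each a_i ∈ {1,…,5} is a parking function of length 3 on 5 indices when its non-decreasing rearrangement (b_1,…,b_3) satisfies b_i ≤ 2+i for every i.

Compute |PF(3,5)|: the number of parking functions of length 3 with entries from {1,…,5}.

Count = (5+1−3)·(5+1)^{3−1} = 3 · 36 = 108
Example (3,2,4) → sorted (2,3,4): b_i ≤ 2+i ∀i, a PF.

108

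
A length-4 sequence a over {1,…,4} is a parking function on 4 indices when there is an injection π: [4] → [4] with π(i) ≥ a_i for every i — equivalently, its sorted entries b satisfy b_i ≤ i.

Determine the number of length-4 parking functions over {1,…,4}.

|PF(4,4)| = (4+1−4)·(4+1)^{4−1} = 1·125 = 125
E.g. (3,1,4,2) → sorted (1,2,3,4): b_i ≤ i ∀i, a PF.

125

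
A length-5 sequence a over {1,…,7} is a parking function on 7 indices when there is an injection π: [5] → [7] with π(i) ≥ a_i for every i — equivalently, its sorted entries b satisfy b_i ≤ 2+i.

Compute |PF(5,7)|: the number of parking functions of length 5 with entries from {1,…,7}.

12288

|PF| = 3·8^4 = 3×4096 = 12288 (Konheim–Weiss)
E.g. (2,6,3,2,6) → sorted (2,2,3,6,6): b_i ≤ 2+i ∀i, a PF.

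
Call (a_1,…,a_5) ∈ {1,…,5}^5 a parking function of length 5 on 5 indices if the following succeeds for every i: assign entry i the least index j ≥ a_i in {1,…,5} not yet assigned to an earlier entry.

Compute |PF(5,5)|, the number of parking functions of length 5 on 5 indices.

1296

#PF = (6−5)·6^(5−1) = 1·1296 = 1296 (Konheim–Weiss)
Example (3,1,1,3,4) → sorted (1,1,3,3,4): b_i ≤ i ∀i, a PF.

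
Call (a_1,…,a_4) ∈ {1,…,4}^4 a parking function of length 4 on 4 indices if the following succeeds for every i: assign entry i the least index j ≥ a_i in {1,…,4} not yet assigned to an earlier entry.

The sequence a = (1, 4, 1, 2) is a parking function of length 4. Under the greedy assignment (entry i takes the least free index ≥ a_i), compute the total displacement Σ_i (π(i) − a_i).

2

Σπ(i) = 1+…+4 = 10; Σa = 1+4+1+2 = 8; disp = 10−8 = 2.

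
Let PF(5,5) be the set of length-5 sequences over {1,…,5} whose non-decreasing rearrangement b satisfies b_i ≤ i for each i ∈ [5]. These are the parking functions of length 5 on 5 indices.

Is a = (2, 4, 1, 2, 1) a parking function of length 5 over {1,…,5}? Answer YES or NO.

Order a: b = (1, 1, 2, 2, 4).
  b_1=1 ≤ 1
  b_2=1 ≤ 2
  b_3=2 ≤ 3
  b_4=2 ≤ 4
  b_5=4 ≤ 5
All bounds hold ⇒ YES

YES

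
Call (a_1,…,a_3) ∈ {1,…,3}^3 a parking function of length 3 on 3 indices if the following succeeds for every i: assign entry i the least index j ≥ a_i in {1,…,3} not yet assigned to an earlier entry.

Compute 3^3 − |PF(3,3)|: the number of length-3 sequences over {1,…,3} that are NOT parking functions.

11

Count = (4−3)·4^(3−1) = 1 · 16 = 16 [KW]
Check (3,2,3) → sorted (2,3,3): b_1=2>1, not a PF.
So 27 − 16 = 11 fail.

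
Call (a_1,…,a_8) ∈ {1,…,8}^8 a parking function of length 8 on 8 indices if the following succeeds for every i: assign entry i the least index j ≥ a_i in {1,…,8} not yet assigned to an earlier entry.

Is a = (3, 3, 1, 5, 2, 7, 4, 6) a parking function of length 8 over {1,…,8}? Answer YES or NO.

YES

Rearranged: b = (1, 2, 3, 3, 4, 5, 6, 7).
  b_1=1 ≤ 1
  b_2=2 ≤ 2
  b_3=3 ≤ 3
  b_4=3 ≤ 4
  b_5=4 ≤ 5
  b_6=5 ≤ 6
  b_7=6 ≤ 7
  b_8=7 ≤ 8
All bounds hold ⇒ YES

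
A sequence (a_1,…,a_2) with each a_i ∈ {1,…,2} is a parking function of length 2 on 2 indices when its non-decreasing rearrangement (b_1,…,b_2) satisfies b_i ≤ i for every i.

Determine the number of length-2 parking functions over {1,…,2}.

3

|PF| = (3−2)·3^(2−1) = 1·3 = 3 [KW]
One tuple (2,1) → sorted (1,2): b_i ≤ i ∀i, a PF.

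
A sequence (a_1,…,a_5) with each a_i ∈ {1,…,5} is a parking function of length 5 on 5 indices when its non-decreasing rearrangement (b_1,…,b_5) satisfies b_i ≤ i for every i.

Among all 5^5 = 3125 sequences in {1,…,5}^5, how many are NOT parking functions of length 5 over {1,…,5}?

|PF| = (6−5)·6^(5−1) = 1 · 1296 = 1296 [KW]
Example (3,4,4,5,5) → sorted (3,4,4,5,5): b_1=3>1, not a PF.
So 3125 − 1296 = 1829 fail.

1829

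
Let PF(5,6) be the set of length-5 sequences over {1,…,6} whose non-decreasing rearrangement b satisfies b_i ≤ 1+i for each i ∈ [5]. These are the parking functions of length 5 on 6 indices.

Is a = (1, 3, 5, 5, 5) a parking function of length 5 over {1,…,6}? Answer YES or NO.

Sorted: b = (1, 3, 5, 5, 5).
  b_1=1 ≤ 2
  b_2=3 ≤ 3
  b_3=5 > 4
  fails at i=3 ⇒ NO

NO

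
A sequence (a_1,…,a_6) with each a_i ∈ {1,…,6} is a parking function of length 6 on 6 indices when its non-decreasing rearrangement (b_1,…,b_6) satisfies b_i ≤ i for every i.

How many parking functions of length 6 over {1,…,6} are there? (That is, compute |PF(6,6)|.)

16807

#PF = (6−6+1)·(6+1)^(6−1) = 1×16807 = 16807 (Pollak)
One tuple (4,1,3,4,4,2) → sorted (1,2,3,4,4,4): b_i ≤ i ∀i, a PF.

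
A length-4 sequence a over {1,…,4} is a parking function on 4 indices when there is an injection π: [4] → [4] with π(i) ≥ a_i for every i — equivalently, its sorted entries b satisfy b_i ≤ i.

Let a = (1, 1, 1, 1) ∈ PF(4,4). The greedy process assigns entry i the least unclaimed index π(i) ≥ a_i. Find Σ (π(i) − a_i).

6

Σπ = 4·5/2 = 10 (π permutes [4]); Σa = 1+1+1+1 = 4; disp = 10−4 = 6.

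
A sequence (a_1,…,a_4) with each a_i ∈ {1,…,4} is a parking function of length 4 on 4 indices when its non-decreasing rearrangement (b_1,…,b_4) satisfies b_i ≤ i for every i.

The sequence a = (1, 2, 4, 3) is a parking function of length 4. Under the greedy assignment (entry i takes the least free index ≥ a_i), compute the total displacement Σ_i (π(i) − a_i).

Σπ = 10 ({1..4} each once); Σa = 1+2+4+3 = 10; disp = 10−10 = 0.

0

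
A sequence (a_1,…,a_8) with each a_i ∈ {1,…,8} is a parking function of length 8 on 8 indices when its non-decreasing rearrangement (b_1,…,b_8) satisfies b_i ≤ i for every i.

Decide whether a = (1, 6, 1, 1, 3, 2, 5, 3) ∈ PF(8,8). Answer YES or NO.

YES

Order a: b = (1, 1, 1, 2, 3, 3, 5, 6).
  b_1=1 ≤ 1
  b_2=1 ≤ 2
  b_3=1 ≤ 3
  b_4=2 ≤ 4
  b_5=3 ≤ 5
  b_6=3 ≤ 6
  b_7=5 ≤ 7
  b_8=6 ≤ 8
All bounds hold ⇒ YES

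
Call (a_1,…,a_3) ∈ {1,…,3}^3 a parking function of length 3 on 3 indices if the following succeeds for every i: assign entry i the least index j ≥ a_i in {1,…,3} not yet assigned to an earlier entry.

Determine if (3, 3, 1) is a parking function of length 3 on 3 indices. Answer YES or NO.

NO

Order a: b = (1, 3, 3).
  b_1=1 ≤ 1
  b_2=3 > 2
  fails at i=2 ⇒ NO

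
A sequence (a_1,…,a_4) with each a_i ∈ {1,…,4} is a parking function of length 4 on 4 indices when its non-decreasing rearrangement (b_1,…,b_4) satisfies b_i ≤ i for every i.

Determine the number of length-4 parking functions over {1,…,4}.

125

Count = 1·5^3 = 1×125 = 125 (Konheim–Weiss)
Example (2,1,1,4) → sorted (1,1,2,4): b_i ≤ i ∀i, a PF.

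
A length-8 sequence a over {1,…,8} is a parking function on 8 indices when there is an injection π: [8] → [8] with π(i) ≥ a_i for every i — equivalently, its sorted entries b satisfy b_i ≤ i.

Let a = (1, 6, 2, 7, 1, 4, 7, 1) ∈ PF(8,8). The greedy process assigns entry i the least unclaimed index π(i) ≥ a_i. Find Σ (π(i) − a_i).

Σπ = 8·9/2 = 36 (π permutes [8]); Σa = 1+6+2+7+1+4+7+1 = 29; disp = 36−29 = 7.

7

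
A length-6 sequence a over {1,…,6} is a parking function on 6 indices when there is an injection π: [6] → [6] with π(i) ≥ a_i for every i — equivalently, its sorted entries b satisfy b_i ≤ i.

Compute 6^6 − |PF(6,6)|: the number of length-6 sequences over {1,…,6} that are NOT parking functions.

29849

Count = (7−6)·7^(6−1) = 1×16807 = 16807
One tuple (2,6,5,6,3,6) → sorted (2,3,5,6,6,6): b_1=2>1, not a PF.
Total 46656; non-PF = 46656−16807 = 29849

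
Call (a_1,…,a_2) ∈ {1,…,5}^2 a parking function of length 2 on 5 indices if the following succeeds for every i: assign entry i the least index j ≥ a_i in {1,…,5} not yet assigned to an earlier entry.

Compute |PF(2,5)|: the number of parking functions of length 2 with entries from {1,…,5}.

24

#PF = (5−2+1)·(5+1)^(2−1) = 4 · 6 = 24
E.g. (3,3) → sorted (3,3): b_i ≤ 3+i ∀i, a PF.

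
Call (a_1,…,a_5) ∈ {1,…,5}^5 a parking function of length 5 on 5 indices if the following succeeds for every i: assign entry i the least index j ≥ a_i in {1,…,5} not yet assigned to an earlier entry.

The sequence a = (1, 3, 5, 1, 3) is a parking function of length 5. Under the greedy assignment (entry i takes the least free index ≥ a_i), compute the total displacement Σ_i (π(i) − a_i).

Σπ = 5·6/2 = 15 (π permutes [5]); Σa = 1+3+5+1+3 = 13; disp = 15−13 = 2.

2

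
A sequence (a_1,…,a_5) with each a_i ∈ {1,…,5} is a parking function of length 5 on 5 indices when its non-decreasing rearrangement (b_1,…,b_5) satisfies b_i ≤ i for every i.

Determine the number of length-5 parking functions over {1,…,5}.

|PF| = (6−5)·6^(5−1) = 1·1296 = 1296 (Konheim–Weiss)
E.g. (1,1,3,5,3) → sorted (1,1,3,3,5): b_i ≤ i ∀i, a PF.

1296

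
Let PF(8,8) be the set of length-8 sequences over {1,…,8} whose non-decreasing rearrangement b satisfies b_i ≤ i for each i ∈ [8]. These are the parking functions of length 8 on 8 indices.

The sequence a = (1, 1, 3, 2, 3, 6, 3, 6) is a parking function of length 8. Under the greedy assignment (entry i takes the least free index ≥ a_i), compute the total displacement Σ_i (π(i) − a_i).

Σπ(i) = 1+…+8 = 36; Σa = 1+1+3+2+3+6+3+6 = 25; disp = 36−25 = 11.

11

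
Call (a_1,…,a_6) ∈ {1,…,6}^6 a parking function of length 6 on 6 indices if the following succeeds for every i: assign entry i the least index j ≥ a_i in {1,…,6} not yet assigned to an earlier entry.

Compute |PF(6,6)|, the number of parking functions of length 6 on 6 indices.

Count = 1·7^5 = 1·16807 = 16807 [KW]
E.g. (1,4,6,1,5,2) → sorted (1,1,2,4,5,6): b_i ≤ i ∀i, a PF.

16807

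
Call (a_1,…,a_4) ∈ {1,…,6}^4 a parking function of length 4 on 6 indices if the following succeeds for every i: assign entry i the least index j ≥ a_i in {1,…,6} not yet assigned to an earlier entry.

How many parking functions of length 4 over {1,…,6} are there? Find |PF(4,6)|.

1029

Count = (6−4+1)·(6+1)^(4−1) = 3·343 = 1029
E.g. (3,6,2,5) → sorted (2,3,5,6): b_i ≤ 2+i ∀i, a PF.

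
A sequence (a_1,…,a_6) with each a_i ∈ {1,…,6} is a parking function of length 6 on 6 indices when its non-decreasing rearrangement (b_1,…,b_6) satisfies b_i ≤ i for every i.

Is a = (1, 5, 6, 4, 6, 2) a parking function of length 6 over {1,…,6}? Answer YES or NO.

Order a: b = (1, 2, 4, 5, 6, 6).
  b_1=1 ≤ 1
  b_2=2 ≤ 2
  b_3=4 > 3
  fails at i=3 ⇒ NO

NO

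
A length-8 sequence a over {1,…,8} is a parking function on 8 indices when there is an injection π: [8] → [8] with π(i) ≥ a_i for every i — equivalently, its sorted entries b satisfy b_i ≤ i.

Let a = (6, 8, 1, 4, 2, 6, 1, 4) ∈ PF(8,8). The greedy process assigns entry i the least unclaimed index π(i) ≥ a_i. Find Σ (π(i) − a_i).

Σπ = 36 ({1..8} each once); Σa = 6+8+1+4+2+6+1+4 = 32; disp = 36−32 = 4.

4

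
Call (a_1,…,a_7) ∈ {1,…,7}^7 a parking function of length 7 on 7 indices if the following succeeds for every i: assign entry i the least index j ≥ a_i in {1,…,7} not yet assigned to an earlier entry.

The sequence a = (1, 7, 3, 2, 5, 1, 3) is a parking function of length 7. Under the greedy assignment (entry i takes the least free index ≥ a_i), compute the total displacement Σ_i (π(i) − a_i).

Σπ = 28 ({1..7} each once); Σa = 1+7+3+2+5+1+3 = 22; disp = 28−22 = 6.

6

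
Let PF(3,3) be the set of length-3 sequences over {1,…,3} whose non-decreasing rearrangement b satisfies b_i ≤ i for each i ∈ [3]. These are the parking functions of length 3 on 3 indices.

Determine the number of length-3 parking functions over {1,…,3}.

16

#PF = (3−3+1)·(3+1)^(3−1) = 1·16 = 16 (Pollak)
Example (3,2,1) → sorted (1,2,3): b_i ≤ i ∀i, a PF.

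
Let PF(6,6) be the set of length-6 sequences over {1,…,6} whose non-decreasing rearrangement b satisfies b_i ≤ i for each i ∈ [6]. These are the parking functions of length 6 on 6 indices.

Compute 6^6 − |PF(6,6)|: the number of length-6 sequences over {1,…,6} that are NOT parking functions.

#PF = (7−6)·7^(6−1) = 1 · 16807 = 16807 [KW]
One tuple (6,2,6,2,5,6) → sorted (2,2,5,6,6,6): b_1=2>1, not a PF.
6^6 − 16807 = 46656 − 16807 = 29849

29849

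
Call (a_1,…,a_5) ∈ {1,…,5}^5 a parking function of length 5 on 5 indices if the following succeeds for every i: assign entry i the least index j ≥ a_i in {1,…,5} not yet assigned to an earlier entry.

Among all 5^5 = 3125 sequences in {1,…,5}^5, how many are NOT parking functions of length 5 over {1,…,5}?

1829

|PF| = (5−5+1)·(5+1)^(5−1) = 1×1296 = 1296 (Pollak)
Check (5,5,4,4,1) → sorted (1,4,4,5,5): b_2=4>2, not a PF.
Total 3125; non-PF = 3125−1296 = 1829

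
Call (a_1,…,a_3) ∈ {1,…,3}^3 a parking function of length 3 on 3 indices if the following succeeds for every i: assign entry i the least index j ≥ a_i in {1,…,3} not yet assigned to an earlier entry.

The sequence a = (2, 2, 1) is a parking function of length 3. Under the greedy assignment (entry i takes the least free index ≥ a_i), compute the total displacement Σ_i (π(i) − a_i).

1

Σπ(i) = 1+…+3 = 6; Σa = 2+2+1 = 5; disp = 6−5 = 1.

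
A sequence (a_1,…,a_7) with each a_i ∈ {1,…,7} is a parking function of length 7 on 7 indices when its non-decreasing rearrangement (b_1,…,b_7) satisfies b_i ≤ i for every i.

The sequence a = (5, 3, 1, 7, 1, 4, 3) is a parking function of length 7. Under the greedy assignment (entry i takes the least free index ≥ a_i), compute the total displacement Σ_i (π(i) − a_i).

4

Σπ(i) = 1+…+7 = 28; Σa = 5+3+1+7+1+4+3 = 24; disp = 28−24 = 4.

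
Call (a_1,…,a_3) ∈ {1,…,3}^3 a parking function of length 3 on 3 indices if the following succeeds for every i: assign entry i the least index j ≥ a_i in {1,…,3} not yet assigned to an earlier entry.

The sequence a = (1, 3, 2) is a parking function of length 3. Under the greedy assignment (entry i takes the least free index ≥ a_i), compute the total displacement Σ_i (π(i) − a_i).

Σπ = 6 ({1..3} each once); Σa = 1+3+2 = 6; disp = 6−6 = 0.

0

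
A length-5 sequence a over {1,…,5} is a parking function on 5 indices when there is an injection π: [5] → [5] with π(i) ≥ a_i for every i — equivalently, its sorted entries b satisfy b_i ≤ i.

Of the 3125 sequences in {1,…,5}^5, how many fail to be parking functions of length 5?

|PF| = 1·6^4 = 1×1296 = 1296 [KW]
One tuple (2,5,2,5,5) → sorted (2,2,5,5,5): b_1=2>1, not a PF.
5^5 − 1296 = 3125 − 1296 = 1829

1829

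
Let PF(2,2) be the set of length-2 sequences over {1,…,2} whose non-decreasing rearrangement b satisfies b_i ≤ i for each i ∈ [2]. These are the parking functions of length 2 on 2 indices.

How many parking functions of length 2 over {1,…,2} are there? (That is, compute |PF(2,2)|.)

|PF(2,2)| = 1·3^1 = 1 · 3 = 3
One tuple (1,2) → sorted (1,2): b_i ≤ i ∀i, a PF.

3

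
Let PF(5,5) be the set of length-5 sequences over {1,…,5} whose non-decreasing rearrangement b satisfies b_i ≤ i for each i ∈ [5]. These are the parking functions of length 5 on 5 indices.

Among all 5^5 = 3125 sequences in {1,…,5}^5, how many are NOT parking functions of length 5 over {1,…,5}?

1829

#PF = (6−5)·6^(5−1) = 1 · 1296 = 1296 (Konheim–Weiss)
One tuple (4,1,5,4,3) → sorted (1,3,4,4,5): b_2=3>2, not a PF.
5^5 − 1296 = 3125 − 1296 = 1829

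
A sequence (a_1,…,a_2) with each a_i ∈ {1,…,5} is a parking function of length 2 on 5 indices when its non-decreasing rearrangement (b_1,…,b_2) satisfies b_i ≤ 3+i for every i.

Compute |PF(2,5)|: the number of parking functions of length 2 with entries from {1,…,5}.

|PF(2,5)| = (6−2)·6^(2−1) = 4·6 = 24 (Pollak)
E.g. (2,4) → sorted (2,4): b_i ≤ 3+i ∀i, a PF.

24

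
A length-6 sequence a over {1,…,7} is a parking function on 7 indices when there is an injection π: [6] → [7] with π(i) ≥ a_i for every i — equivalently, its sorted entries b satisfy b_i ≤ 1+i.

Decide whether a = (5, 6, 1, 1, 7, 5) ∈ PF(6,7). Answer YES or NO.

Rearranged: b = (1, 1, 5, 5, 6, 7).
  b_1=1 ≤ 2
  b_2=1 ≤ 3
  b_3=5 > 4
  fails at i=3 ⇒ NO

NO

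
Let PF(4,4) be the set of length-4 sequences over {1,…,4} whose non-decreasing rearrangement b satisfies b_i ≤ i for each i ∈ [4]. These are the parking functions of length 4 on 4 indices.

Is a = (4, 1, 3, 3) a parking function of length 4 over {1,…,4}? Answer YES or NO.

NO

Sorted: b = (1, 3, 3, 4).
  b_1=1 ≤ 1
  b_2=3 > 2
  fails at i=2 ⇒ NO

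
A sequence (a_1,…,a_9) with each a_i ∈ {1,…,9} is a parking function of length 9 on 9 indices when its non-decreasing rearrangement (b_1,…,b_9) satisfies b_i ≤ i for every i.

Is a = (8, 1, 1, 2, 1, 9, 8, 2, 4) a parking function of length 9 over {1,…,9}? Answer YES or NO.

Order a: b = (1, 1, 1, 2, 2, 4, 8, 8, 9).
  b_1=1 ≤ 1
  b_2=1 ≤ 2
  b_3=1 ≤ 3
  b_4=2 ≤ 4
  b_5=2 ≤ 5
  b_6=4 ≤ 6
  b_7=8 > 7
  fails at i=7 ⇒ NO

NO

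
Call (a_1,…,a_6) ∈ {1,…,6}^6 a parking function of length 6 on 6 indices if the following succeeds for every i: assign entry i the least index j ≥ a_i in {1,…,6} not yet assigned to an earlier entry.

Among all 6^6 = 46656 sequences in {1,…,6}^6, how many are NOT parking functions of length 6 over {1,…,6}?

|PF(6,6)| = 1·7^5 = 1 · 16807 = 16807 [KW]
Example (3,4,6,5,4,6) → sorted (3,4,4,5,6,6): b_1=3>1, not a PF.
6^6 − 16807 = 46656 − 16807 = 29849

29849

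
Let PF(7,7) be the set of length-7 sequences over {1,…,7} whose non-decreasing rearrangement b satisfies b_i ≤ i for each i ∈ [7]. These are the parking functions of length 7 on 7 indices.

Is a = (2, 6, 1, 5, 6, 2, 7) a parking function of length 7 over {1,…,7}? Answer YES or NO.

Sorted: b = (1, 2, 2, 5, 6, 6, 7).
  b_1=1 ≤ 1
  b_2=2 ≤ 2
  b_3=2 ≤ 3
  b_4=5 > 4
  fails at i=4 ⇒ NO

NO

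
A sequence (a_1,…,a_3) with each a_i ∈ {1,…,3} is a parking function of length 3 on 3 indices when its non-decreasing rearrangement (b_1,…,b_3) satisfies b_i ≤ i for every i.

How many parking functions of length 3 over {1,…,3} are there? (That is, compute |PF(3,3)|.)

|PF| = 1·4^2 = 1×16 = 16 (Pollak)
Example (3,2,1) → sorted (1,2,3): b_i ≤ i ∀i, a PF.

16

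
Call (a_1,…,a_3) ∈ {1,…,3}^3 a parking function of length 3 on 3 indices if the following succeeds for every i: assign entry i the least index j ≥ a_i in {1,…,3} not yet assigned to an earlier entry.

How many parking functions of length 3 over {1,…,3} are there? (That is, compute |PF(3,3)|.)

#PF = (3−3+1)·(3+1)^(3−1) = 1×16 = 16
Example (1,1,1) → sorted (1,1,1): b_i ≤ i ∀i, a PF.

16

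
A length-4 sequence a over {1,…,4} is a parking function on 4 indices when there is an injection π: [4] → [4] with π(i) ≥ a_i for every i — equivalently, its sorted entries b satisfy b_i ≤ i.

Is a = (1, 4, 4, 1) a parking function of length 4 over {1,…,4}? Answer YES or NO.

NO

Rearranged: b = (1, 1, 4, 4).
  b_1=1 ≤ 1
  b_2=1 ≤ 2
  b_3=4 > 3
  fails at i=3 ⇒ NO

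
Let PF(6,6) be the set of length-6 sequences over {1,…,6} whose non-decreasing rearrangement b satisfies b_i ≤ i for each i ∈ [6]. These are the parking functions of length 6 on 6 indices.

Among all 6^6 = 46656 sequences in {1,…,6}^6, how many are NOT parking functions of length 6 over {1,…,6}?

29849

#PF = (6+1−6)·(6+1)^{6−1} = 1 · 16807 = 16807 [KW]
Example (6,2,6,4,5,4) → sorted (2,4,4,5,6,6): b_1=2>1, not a PF.
So 46656 − 16807 = 29849 fail.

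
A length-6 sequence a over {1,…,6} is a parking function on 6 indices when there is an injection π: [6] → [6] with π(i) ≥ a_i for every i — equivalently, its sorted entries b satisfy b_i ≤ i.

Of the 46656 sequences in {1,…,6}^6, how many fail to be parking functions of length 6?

|PF(6,6)| = 1·7^5 = 1×16807 = 16807 (Konheim–Weiss)
E.g. (4,4,4,4,5,6) → sorted (4,4,4,4,5,6): b_1=4>1, not a PF.
Total 46656; non-PF = 46656−16807 = 29849

29849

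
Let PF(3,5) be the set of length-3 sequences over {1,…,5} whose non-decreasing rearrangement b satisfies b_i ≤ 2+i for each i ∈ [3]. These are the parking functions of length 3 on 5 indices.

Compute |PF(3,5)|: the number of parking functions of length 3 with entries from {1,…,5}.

108

|PF| = (5−3+1)·(5+1)^(3−1) = 3×36 = 108
Example (3,3,3) → sorted (3,3,3): b_i ≤ 2+i ∀i, a PF.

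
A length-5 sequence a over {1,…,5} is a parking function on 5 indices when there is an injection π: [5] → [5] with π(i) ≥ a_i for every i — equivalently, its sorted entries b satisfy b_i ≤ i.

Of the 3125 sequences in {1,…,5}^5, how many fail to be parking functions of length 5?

Count = (5+1−5)·(5+1)^{5−1} = 1×1296 = 1296 (Konheim–Weiss)
Example (5,1,5,2,4) → sorted (1,2,4,5,5): b_3=4>3, not a PF.
5^5 − 1296 = 3125 − 1296 = 1829

1829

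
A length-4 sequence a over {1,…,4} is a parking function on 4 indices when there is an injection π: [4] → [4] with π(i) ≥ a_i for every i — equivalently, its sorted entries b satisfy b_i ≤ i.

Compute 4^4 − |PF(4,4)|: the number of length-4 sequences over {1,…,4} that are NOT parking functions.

131

|PF| = (5−4)·5^(4−1) = 1×125 = 125 (Pollak)
Check (1,4,2,4) → sorted (1,2,4,4): b_3=4>3, not a PF.
4^4 − 125 = 256 − 125 = 131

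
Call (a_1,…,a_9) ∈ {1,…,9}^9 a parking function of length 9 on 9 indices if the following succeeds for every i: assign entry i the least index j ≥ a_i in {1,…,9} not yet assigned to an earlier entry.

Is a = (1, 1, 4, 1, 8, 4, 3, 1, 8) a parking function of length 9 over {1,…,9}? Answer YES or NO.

YES

Order a: b = (1, 1, 1, 1, 3, 4, 4, 8, 8).
  b_1=1 ≤ 1
  b_2=1 ≤ 2
  b_3=1 ≤ 3
  b_4=1 ≤ 4
  b_5=3 ≤ 5
  b_6=4 ≤ 6
  b_7=4 ≤ 7
  b_8=8 ≤ 8
  b_9=8 ≤ 9
All bounds hold ⇒ YES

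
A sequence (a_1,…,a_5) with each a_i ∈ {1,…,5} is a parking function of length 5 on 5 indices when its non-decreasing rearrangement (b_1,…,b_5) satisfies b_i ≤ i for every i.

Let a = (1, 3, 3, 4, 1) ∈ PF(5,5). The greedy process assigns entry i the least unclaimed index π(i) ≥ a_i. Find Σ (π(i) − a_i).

Σπ = 5·6/2 = 15 (π permutes [5]); Σa = 1+3+3+4+1 = 12; disp = 15−12 = 3.

3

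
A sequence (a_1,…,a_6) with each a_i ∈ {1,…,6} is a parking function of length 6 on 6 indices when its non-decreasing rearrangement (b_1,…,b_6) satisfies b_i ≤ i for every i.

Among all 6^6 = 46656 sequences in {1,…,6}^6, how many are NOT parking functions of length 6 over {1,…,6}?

29849

Count = 1·7^5 = 1 · 16807 = 16807 [KW]
One tuple (4,4,6,5,4,5) → sorted (4,4,4,5,5,6): b_1=4>1, not a PF.
Total 46656; non-PF = 46656−16807 = 29849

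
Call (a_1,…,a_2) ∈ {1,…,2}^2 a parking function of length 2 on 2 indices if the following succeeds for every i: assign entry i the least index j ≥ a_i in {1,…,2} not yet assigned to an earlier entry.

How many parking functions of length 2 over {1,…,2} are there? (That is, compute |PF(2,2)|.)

|PF| = (2−2+1)·(2+1)^(2−1) = 1·3 = 3 [KW]
Example (2,1) → sorted (1,2): b_i ≤ i ∀i, a PF.

3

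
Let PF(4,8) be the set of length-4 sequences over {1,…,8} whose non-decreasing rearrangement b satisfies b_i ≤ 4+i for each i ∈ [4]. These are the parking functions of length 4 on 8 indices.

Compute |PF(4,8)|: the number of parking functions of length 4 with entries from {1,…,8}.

3645

|PF(4,8)| = 5·9^3 = 5·729 = 3645 (Pollak)
Check (5,8,7,1) → sorted (1,5,7,8): b_i ≤ 4+i ∀i, a PF.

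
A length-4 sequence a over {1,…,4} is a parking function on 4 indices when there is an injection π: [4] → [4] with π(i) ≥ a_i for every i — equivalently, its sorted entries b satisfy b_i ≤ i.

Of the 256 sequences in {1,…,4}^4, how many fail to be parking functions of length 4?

Count = (4−4+1)·(4+1)^(4−1) = 1 · 125 = 125 (Pollak)
One tuple (4,4,2,4) → sorted (2,4,4,4): b_1=2>1, not a PF.
4^4 − 125 = 256 − 125 = 131

131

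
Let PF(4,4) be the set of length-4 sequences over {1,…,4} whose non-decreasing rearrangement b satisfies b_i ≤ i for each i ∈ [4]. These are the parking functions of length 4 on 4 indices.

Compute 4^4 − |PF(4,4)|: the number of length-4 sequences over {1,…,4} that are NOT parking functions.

Count = (5−4)·5^(4−1) = 1×125 = 125 (Konheim–Weiss)
One tuple (2,4,4,3) → sorted (2,3,4,4): b_1=2>1, not a PF.
So 256 − 125 = 131 fail.

131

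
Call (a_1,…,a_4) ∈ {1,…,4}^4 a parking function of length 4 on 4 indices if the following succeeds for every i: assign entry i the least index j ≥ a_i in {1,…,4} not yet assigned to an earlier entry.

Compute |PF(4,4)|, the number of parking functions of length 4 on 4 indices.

Count = 1·5^3 = 1·125 = 125
Check (2,3,1,1) → sorted (1,1,2,3): b_i ≤ i ∀i, a PF.

125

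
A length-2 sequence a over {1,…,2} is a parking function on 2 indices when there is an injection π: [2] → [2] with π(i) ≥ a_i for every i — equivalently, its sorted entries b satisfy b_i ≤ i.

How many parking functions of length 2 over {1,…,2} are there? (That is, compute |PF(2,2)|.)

3

|PF(2,2)| = (2−2+1)·(2+1)^(2−1) = 1×3 = 3 [KW]
E.g. (1,2) → sorted (1,2): b_i ≤ i ∀i, a PF.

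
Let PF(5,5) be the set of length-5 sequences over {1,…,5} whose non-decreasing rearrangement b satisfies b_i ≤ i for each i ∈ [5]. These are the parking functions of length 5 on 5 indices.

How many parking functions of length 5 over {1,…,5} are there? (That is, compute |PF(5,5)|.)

|PF(5,5)| = (6−5)·6^(5−1) = 1·1296 = 1296
One tuple (2,3,4,2,1) → sorted (1,2,2,3,4): b_i ≤ i ∀i, a PF.

1296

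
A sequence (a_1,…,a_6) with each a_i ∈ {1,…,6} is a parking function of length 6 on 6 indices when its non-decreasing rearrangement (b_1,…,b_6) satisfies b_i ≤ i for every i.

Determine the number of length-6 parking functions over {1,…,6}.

16807

|PF(6,6)| = (7−6)·7^(6−1) = 1 · 16807 = 16807
One tuple (1,2,1,1,6,1) → sorted (1,1,1,1,2,6): b_i ≤ i ∀i, a PF.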